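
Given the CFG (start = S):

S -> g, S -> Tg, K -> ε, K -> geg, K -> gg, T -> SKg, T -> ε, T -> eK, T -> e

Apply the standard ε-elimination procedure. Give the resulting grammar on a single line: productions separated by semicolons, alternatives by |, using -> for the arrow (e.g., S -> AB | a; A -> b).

S -> g | Tg; K -> gg | geg; T -> e | Sg | eK | SKg

Nullable set: {K, T}.
S -> Tg: T nullable, giving Tg | g.
Drop K -> ε.
Drop T -> ε.
T -> SKg: K nullable, giving SKg | Sg.
T -> eK: K nullable, giving e | eK.
Unchanged (no nullable symbols): S -> g; K -> geg; K -> gg; T -> e.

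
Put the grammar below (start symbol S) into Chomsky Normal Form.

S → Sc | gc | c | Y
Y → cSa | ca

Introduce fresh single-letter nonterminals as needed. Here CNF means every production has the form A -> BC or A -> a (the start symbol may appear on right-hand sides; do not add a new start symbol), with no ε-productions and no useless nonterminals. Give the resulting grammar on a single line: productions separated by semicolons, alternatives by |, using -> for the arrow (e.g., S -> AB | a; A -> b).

No ε-productions.
After unit-elimination: S -> c | Sc | ca | gc | cSa; Y -> ca | cSa.
TERM: introduce B -> a, A -> c, C -> g and substitute in every rule of length ≥2.
BIN: S -> ASB becomes S -> AD, D -> SB; Y -> ASB becomes Y -> AE, E -> SB.
Drop unreachable/unproductive: Y.

S -> c | AB | AD | CA | SA; A -> c; B -> a; C -> g; D -> SB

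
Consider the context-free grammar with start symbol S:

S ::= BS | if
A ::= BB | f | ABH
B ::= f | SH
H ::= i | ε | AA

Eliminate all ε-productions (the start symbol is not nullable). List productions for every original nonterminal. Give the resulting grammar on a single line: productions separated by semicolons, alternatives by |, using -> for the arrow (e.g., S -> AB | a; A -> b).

S -> BS | if; A -> f | AB | BB | ABH; B -> S | f | SH; H -> i | AA

Nullable set: {H}.
A -> ABH: H nullable, giving AB | ABH.
B -> SH: H nullable, giving S | SH.
Drop H -> ε.
Unchanged (no nullable symbols): S -> BS; S -> if; A -> BB; A -> f; B -> f; H -> AA; H -> i.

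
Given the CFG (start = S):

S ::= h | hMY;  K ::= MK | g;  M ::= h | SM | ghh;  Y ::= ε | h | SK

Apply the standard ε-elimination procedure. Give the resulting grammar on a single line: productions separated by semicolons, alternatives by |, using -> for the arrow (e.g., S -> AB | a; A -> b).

S -> h | hM | hMY; K -> g | MK; M -> h | SM | ghh; Y -> h | SK

Nullable set: {Y}.
S -> hMY: Y nullable, giving hM | hMY.
Drop Y -> ε.
Unchanged (no nullable symbols): S -> h; K -> MK; K -> g; M -> SM; M -> ghh; M -> h; Y -> SK; Y -> h.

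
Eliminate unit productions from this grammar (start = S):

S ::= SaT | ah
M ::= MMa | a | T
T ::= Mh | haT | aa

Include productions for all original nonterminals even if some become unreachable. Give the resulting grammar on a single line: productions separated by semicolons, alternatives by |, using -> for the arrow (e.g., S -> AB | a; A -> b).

Unit productions: M->T.
Unit pairs (A ⇒* B via units): (M,T).
S: inherits non-unit rules of {S} → SaT | ah.
M: inherits non-unit rules of {M, T} → MMa | Mh | a | aa | haT.
T: inherits non-unit rules of {T} → Mh | aa | haT.

S -> ah | SaT; M -> a | Mh | aa | MMa | haT; T -> Mh | aa | haT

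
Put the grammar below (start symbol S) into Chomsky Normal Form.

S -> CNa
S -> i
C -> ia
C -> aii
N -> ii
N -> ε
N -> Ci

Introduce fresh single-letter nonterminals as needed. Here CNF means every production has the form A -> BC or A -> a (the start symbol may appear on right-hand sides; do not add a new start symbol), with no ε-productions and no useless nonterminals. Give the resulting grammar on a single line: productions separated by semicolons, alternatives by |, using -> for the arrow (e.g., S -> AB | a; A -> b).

Nullable: {N}; after ε-elimination: S -> i | Ca | CNa; C -> ia | aii; N -> Ci | ii.
No unit productions to eliminate.
TERM: introduce A -> a, B -> i and substitute in every rule of length ≥2.
BIN: C -> ABB becomes C -> AD, D -> BB; S -> CNA becomes S -> CE, E -> NA.

S -> i | CA | CE; A -> a; B -> i; C -> AD | BA; D -> BB; E -> NA; N -> BB | CB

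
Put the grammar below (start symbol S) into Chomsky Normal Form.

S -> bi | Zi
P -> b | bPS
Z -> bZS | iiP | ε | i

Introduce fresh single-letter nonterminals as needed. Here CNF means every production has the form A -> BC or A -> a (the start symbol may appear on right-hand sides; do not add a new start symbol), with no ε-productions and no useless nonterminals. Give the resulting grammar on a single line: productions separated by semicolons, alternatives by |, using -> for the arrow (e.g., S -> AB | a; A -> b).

S -> i | AB | ZB; A -> b; B -> i; C -> PS; D -> ZS; E -> BP; P -> b | AC; Z -> i | AD | AS | BE

Nullable: {Z}; after ε-elimination: S -> i | Zi | bi; P -> b | bPS; Z -> i | bS | bZS | iiP.
No unit productions to eliminate.
TERM: introduce A -> b, B -> i and substitute in every rule of length ≥2.
BIN: P -> APS becomes P -> AC, C -> PS; Z -> AZS becomes Z -> AD, D -> ZS; Z -> BBP becomes Z -> BE, E -> BP.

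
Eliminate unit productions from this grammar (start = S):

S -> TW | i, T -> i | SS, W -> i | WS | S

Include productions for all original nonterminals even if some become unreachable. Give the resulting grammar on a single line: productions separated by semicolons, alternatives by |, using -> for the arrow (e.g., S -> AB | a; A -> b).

Unit productions: W->S.
Unit pairs (A ⇒* B via units): (W,S).
S: inherits non-unit rules of {S} → TW | i.
T: inherits non-unit rules of {T} → SS | i.
W: inherits non-unit rules of {S, W} → TW | WS | i.

S -> i | TW; T -> i | SS; W -> i | TW | WS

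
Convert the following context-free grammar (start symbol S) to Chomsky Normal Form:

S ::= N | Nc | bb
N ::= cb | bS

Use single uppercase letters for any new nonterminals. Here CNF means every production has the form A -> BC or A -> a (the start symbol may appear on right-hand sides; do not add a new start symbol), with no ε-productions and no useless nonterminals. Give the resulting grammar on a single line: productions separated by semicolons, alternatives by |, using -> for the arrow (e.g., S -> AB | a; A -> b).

S -> AA | AS | BA | NB; A -> b; B -> c; N -> AS | BA

No ε-productions.
After unit-elimination: S -> Nc | bS | bb | cb; N -> bS | cb.
TERM: introduce A -> b, B -> c and substitute in every rule of length ≥2.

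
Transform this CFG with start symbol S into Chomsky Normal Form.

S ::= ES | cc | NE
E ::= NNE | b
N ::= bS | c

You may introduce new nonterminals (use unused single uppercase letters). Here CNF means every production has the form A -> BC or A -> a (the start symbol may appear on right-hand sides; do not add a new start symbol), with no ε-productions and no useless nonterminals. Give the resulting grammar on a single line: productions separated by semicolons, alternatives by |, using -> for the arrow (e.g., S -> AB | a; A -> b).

S -> BB | ES | NE; A -> b; B -> c; C -> NE; E -> b | NC; N -> c | AS

No ε-productions.
No unit productions to eliminate.
TERM: introduce A -> b, B -> c and substitute in every rule of length ≥2.
BIN: E -> NNE becomes E -> NC, C -> NE.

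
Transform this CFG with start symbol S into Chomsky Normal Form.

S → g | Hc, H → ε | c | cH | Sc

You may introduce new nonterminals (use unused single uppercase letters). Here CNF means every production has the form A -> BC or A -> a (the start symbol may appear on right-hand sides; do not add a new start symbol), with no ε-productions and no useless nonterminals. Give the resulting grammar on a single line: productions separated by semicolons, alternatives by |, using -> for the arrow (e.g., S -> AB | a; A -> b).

S -> c | g | HA; A -> c; H -> c | AH | SA

Nullable: {H}; after ε-elimination: S -> c | g | Hc; H -> c | Sc | cH.
No unit productions to eliminate.
TERM: introduce A -> c and substitute in every rule of length ≥2.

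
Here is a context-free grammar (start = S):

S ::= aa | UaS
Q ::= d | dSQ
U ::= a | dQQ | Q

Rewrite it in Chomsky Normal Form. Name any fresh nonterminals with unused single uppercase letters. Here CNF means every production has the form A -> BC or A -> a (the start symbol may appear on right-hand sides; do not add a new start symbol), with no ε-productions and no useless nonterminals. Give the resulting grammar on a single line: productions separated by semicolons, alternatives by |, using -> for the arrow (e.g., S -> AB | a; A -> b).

No ε-productions.
After unit-elimination: S -> aa | UaS; Q -> d | dSQ; U -> a | d | dQQ | dSQ.
TERM: introduce B -> a, A -> d and substitute in every rule of length ≥2.
BIN: Q -> ASQ becomes Q -> AC, C -> SQ; S -> UBS becomes S -> UD, D -> BS; U -> AQQ becomes U -> AE, E -> QQ; U -> ASQ becomes U -> AF, F -> SQ.

S -> BB | UD; A -> d; B -> a; C -> SQ; D -> BS; E -> QQ; F -> SQ; Q -> d | AC; U -> a | d | AE | AF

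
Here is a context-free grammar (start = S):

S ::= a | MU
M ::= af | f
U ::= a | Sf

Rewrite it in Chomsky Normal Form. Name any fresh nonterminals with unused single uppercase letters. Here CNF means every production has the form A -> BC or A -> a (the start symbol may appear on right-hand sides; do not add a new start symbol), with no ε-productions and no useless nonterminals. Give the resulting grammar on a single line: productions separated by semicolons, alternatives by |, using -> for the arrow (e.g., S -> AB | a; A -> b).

S -> a | MU; A -> a; B -> f; M -> f | AB; U -> a | SB

No ε-productions.
No unit productions to eliminate.
TERM: introduce A -> a, B -> f and substitute in every rule of length ≥2.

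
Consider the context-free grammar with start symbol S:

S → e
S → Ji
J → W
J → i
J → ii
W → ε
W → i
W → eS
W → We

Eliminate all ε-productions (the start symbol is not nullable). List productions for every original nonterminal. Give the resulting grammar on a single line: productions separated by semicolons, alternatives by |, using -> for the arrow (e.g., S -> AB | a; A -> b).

Nullable set: {J, W}.
S -> Ji: J nullable, giving Ji | i.
J -> W: W nullable, giving W.
Drop W -> ε.
W -> We: W nullable, giving We | e.
Unchanged (no nullable symbols): S -> e; J -> i; J -> ii; W -> eS; W -> i.

S -> e | i | Ji; J -> W | i | ii; W -> e | i | We | eS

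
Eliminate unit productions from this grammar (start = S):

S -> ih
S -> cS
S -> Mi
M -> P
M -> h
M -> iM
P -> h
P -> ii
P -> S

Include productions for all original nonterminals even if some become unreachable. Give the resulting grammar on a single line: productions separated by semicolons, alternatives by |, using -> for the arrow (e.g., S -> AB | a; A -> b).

S -> Mi | cS | ih; M -> h | Mi | cS | iM | ih | ii; P -> h | Mi | cS | ih | ii

Unit productions: M->P, P->S.
Unit pairs (A ⇒* B via units): (M,P), (M,S), (P,S).
S: inherits non-unit rules of {S} → Mi | cS | ih.
M: inherits non-unit rules of {M, P, S} → Mi | cS | h | iM | ih | ii.
P: inherits non-unit rules of {P, S} → Mi | cS | h | ih | ii.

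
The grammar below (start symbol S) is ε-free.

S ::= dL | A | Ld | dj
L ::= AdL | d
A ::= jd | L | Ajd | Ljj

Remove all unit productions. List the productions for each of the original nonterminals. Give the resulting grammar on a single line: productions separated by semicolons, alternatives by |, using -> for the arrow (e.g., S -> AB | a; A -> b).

S -> d | Ld | dL | dj | jd | AdL | Ajd | Ljj; A -> d | jd | AdL | Ajd | Ljj; L -> d | AdL

Unit productions: A->L, S->A.
Unit pairs (A ⇒* B via units): (A,L), (S,A), (S,L).
S: inherits non-unit rules of {A, L, S} → AdL | Ajd | Ld | Ljj | d | dL | dj | jd.
A: inherits non-unit rules of {A, L} → AdL | Ajd | Ljj | d | jd.
L: inherits non-unit rules of {L} → AdL | d.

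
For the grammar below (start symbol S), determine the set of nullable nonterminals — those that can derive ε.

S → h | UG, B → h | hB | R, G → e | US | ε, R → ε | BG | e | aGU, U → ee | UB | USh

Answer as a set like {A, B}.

{B, G, R}

Directly nullable (have an ε-rule): {G, R}.
B is nullable via B -> R (every symbol on the right is already known nullable).
Not nullable: S, U — each has a terminal in every rule's right-hand side or depends on a non-nullable symbol.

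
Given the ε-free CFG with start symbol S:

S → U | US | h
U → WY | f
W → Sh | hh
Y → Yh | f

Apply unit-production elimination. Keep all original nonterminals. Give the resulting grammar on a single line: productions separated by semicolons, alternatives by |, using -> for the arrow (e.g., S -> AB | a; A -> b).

Unit productions: S->U.
Unit pairs (A ⇒* B via units): (S,U).
S: inherits non-unit rules of {S, U} → US | WY | f | h.
U: inherits non-unit rules of {U} → WY | f.
W: inherits non-unit rules of {W} → Sh | hh.
Y: inherits non-unit rules of {Y} → Yh | f.

S -> f | h | US | WY; U -> f | WY; W -> Sh | hh; Y -> f | Yh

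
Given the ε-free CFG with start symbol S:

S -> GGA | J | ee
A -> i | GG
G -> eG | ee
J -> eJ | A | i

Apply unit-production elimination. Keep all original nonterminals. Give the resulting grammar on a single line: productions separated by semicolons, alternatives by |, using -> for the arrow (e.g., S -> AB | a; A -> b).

Unit productions: J->A, S->J.
Unit pairs (A ⇒* B via units): (J,A), (S,A), (S,J).
S: inherits non-unit rules of {A, J, S} → GG | GGA | eJ | ee | i.
A: inherits non-unit rules of {A} → GG | i.
G: inherits non-unit rules of {G} → eG | ee.
J: inherits non-unit rules of {A, J} → GG | eJ | i.

S -> i | GG | eJ | ee | GGA; A -> i | GG; G -> eG | ee; J -> i | GG | eJ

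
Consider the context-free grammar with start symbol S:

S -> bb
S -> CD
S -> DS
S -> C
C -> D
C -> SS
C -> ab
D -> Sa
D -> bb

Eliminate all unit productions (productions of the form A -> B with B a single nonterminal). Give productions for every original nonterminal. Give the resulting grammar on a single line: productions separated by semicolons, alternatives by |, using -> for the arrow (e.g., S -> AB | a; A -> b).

S -> CD | DS | SS | Sa | ab | bb; C -> SS | Sa | ab | bb; D -> Sa | bb

Unit productions: C->D, S->C.
Unit pairs (A ⇒* B via units): (C,D), (S,C), (S,D).
S: inherits non-unit rules of {C, D, S} → CD | DS | SS | Sa | ab | bb.
C: inherits non-unit rules of {C, D} → SS | Sa | ab | bb.
D: inherits non-unit rules of {D} → Sa | bb.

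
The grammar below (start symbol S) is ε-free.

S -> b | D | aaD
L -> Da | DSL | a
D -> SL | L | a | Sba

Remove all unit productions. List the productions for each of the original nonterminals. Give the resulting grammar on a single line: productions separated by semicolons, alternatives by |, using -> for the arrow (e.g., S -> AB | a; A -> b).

S -> a | b | Da | SL | DSL | Sba | aaD; D -> a | Da | SL | DSL | Sba; L -> a | Da | DSL

Unit productions: D->L, S->D.
Unit pairs (A ⇒* B via units): (D,L), (S,D), (S,L).
S: inherits non-unit rules of {D, L, S} → DSL | Da | SL | Sba | a | aaD | b.
D: inherits non-unit rules of {D, L} → DSL | Da | SL | Sba | a.
L: inherits non-unit rules of {L} → DSL | Da | a.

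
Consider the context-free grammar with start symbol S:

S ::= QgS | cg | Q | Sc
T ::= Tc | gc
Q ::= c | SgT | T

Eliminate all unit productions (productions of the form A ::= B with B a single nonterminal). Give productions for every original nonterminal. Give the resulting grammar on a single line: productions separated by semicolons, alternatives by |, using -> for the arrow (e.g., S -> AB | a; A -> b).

S -> c | Sc | Tc | cg | gc | QgS | SgT; Q -> c | Tc | gc | SgT; T -> Tc | gc

Unit productions: Q->T, S->Q.
Unit pairs (A ⇒* B via units): (Q,T), (S,Q), (S,T).
S: inherits non-unit rules of {Q, S, T} → QgS | Sc | SgT | Tc | c | cg | gc.
Q: inherits non-unit rules of {Q, T} → SgT | Tc | c | gc.
T: inherits non-unit rules of {T} → Tc | gc.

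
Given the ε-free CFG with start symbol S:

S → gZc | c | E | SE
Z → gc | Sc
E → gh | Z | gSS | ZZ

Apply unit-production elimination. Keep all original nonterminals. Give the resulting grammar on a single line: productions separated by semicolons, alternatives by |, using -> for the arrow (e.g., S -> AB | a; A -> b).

Unit productions: E->Z, S->E.
Unit pairs (A ⇒* B via units): (E,Z), (S,E), (S,Z).
S: inherits non-unit rules of {E, S, Z} → SE | Sc | ZZ | c | gSS | gZc | gc | gh.
E: inherits non-unit rules of {E, Z} → Sc | ZZ | gSS | gc | gh.
Z: inherits non-unit rules of {Z} → Sc | gc.

S -> c | SE | Sc | ZZ | gc | gh | gSS | gZc; E -> Sc | ZZ | gc | gh | gSS; Z -> Sc | gc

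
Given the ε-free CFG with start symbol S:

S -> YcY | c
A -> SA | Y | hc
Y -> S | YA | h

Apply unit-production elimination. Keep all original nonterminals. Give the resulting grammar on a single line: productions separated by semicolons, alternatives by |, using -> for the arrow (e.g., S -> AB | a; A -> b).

Unit productions: A->Y, Y->S.
Unit pairs (A ⇒* B via units): (A,S), (A,Y), (Y,S).
S: inherits non-unit rules of {S} → YcY | c.
A: inherits non-unit rules of {A, S, Y} → SA | YA | YcY | c | h | hc.
Y: inherits non-unit rules of {S, Y} → YA | YcY | c | h.

S -> c | YcY; A -> c | h | SA | YA | hc | YcY; Y -> c | h | YA | YcY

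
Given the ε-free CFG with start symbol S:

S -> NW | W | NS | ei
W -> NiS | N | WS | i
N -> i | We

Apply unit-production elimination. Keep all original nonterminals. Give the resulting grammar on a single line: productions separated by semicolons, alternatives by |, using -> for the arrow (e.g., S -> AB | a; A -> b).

S -> i | NS | NW | WS | We | ei | NiS; N -> i | We; W -> i | WS | We | NiS

Unit productions: S->W, W->N.
Unit pairs (A ⇒* B via units): (S,N), (S,W), (W,N).
S: inherits non-unit rules of {N, S, W} → NS | NW | NiS | WS | We | ei | i.
N: inherits non-unit rules of {N} → We | i.
W: inherits non-unit rules of {N, W} → NiS | WS | We | i.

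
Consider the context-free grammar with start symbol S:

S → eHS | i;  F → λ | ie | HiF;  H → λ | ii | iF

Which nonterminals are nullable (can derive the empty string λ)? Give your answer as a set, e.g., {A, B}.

{F, H}

Directly nullable (have an ε-rule): {F, H}.
Not nullable: S — each has a terminal in every rule's right-hand side or depends on a non-nullable symbol.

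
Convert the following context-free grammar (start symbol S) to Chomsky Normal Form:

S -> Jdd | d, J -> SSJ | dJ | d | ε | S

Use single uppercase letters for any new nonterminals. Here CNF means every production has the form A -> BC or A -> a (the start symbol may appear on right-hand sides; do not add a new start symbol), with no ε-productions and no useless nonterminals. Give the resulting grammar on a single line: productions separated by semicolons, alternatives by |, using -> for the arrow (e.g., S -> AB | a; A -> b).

Nullable: {J}; after ε-elimination: S -> d | dd | Jdd; J -> S | d | SS | dJ | SSJ.
After unit-elimination: S -> d | dd | Jdd; J -> d | SS | dJ | dd | Jdd | SSJ.
TERM: introduce A -> d and substitute in every rule of length ≥2.
BIN: J -> JAA becomes J -> JB, B -> AA; J -> SSJ becomes J -> SC, C -> SJ; S -> JAA becomes S -> JD, D -> AA.

S -> d | AA | JD; A -> d; B -> AA; C -> SJ; D -> AA; J -> d | AA | AJ | JB | SC | SS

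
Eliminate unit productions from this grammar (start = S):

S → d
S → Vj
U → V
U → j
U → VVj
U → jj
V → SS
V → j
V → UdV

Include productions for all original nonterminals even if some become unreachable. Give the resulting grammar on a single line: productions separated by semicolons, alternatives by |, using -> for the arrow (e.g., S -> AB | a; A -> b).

S -> d | Vj; U -> j | SS | jj | UdV | VVj; V -> j | SS | UdV

Unit productions: U->V.
Unit pairs (A ⇒* B via units): (U,V).
S: inherits non-unit rules of {S} → Vj | d.
U: inherits non-unit rules of {U, V} → SS | UdV | VVj | j | jj.
V: inherits non-unit rules of {V} → SS | UdV | j.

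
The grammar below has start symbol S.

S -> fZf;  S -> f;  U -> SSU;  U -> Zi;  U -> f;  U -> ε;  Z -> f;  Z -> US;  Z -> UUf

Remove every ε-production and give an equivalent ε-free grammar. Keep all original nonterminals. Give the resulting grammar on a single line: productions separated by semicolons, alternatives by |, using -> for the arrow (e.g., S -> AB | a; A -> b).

Nullable set: {U}.
Drop U -> ε.
U -> SSU: U nullable, giving SS | SSU.
Z -> US: U nullable, giving S | US.
Z -> UUf: U, U nullable, giving UUf | Uf | f.
Unchanged (no nullable symbols): S -> f; S -> fZf; U -> Zi; U -> f; Z -> f.

S -> f | fZf; U -> f | SS | Zi | SSU; Z -> S | f | US | Uf | UUf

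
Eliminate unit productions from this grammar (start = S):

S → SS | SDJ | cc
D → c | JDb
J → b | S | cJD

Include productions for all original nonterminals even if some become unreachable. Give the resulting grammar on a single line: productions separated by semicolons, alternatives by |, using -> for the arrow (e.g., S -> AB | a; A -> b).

S -> SS | cc | SDJ; D -> c | JDb; J -> b | SS | cc | SDJ | cJD

Unit productions: J->S.
Unit pairs (A ⇒* B via units): (J,S).
S: inherits non-unit rules of {S} → SDJ | SS | cc.
D: inherits non-unit rules of {D} → JDb | c.
J: inherits non-unit rules of {J, S} → SDJ | SS | b | cJD | cc.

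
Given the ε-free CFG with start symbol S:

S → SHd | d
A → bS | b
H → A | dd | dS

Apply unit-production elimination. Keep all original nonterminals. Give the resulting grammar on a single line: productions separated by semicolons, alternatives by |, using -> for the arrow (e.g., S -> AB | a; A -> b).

Unit productions: H->A.
Unit pairs (A ⇒* B via units): (H,A).
S: inherits non-unit rules of {S} → SHd | d.
A: inherits non-unit rules of {A} → b | bS.
H: inherits non-unit rules of {A, H} → b | bS | dS | dd.

S -> d | SHd; A -> b | bS; H -> b | bS | dS | dd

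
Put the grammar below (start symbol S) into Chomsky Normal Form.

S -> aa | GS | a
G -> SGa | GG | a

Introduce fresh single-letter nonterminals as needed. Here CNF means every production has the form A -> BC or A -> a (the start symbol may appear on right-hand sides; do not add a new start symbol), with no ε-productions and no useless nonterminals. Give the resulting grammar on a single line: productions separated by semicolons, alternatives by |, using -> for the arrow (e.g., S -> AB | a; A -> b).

No ε-productions.
No unit productions to eliminate.
TERM: introduce A -> a and substitute in every rule of length ≥2.
BIN: G -> SGA becomes G -> SB, B -> GA.

S -> a | AA | GS; A -> a; B -> GA; G -> a | GG | SB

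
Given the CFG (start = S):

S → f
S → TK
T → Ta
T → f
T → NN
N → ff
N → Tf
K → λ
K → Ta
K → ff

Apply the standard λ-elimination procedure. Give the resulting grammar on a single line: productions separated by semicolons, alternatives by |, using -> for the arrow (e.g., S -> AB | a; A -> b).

S -> T | f | TK; K -> Ta | ff; N -> Tf | ff; T -> f | NN | Ta

Nullable set: {K}.
S -> TK: K nullable, giving T | TK.
Drop K -> λ.
Unchanged (no nullable symbols): S -> f; K -> Ta; K -> ff; N -> Tf; N -> ff; T -> NN; T -> Ta; T -> f.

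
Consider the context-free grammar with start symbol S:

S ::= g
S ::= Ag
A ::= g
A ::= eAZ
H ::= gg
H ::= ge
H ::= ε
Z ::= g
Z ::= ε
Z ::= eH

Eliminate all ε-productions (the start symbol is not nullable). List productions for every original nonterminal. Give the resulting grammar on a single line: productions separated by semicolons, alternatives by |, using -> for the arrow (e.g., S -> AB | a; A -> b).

Nullable set: {H, Z}.
A -> eAZ: Z nullable, giving eA | eAZ.
Drop H -> ε.
Drop Z -> ε.
Z -> eH: H nullable, giving e | eH.
Unchanged (no nullable symbols): S -> Ag; S -> g; A -> g; H -> ge; H -> gg; Z -> g.

S -> g | Ag; A -> g | eA | eAZ; H -> ge | gg; Z -> e | g | eH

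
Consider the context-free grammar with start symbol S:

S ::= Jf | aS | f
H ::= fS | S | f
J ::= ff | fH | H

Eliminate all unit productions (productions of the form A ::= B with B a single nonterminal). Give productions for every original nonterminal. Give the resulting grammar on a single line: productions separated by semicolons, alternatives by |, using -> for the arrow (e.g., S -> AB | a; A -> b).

Unit productions: H->S, J->H.
Unit pairs (A ⇒* B via units): (H,S), (J,H), (J,S).
S: inherits non-unit rules of {S} → Jf | aS | f.
H: inherits non-unit rules of {H, S} → Jf | aS | f | fS.
J: inherits non-unit rules of {H, J, S} → Jf | aS | f | fH | fS | ff.

S -> f | Jf | aS; H -> f | Jf | aS | fS; J -> f | Jf | aS | fH | fS | ff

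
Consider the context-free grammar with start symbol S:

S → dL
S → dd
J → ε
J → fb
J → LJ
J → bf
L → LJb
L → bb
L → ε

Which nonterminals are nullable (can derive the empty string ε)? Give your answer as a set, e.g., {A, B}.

{J, L}

Directly nullable (have an ε-rule): {J, L}.
Not nullable: S — each has a terminal in every rule's right-hand side or depends on a non-nullable symbol.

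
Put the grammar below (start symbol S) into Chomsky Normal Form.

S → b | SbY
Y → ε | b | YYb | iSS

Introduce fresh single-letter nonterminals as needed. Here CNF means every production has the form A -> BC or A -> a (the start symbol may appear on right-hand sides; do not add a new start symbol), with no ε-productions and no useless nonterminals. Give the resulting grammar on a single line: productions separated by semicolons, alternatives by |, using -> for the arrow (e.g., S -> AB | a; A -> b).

Nullable: {Y}; after ε-elimination: S -> b | Sb | SbY; Y -> b | Yb | YYb | iSS.
No unit productions to eliminate.
TERM: introduce A -> b, B -> i and substitute in every rule of length ≥2.
BIN: S -> SAY becomes S -> SC, C -> AY; Y -> BSS becomes Y -> BD, D -> SS; Y -> YYA becomes Y -> YE, E -> YA.

S -> b | SA | SC; A -> b; B -> i; C -> AY; D -> SS; E -> YA; Y -> b | BD | YA | YE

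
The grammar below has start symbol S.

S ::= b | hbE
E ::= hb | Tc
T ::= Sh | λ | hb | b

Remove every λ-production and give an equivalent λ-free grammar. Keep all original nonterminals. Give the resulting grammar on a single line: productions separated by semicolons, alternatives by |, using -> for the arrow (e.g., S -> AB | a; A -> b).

S -> b | hbE; E -> c | Tc | hb; T -> b | Sh | hb

Nullable set: {T}.
E -> Tc: T nullable, giving Tc | c.
Drop T -> λ.
Unchanged (no nullable symbols): S -> b; S -> hbE; E -> hb; T -> Sh; T -> b; T -> hb.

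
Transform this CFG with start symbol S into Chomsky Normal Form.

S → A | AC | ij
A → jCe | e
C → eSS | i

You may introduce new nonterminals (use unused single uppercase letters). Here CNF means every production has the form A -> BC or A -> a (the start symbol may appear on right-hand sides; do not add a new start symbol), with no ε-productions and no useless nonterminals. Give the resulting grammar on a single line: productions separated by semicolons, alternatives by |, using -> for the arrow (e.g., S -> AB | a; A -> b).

S -> e | AC | BH | EB; A -> e | BF; B -> j; C -> i | DG; D -> e; E -> i; F -> CD; G -> SS; H -> CD

No ε-productions.
After unit-elimination: S -> e | AC | ij | jCe; A -> e | jCe; C -> i | eSS.
TERM: introduce D -> e, E -> i, B -> j and substitute in every rule of length ≥2.
BIN: A -> BCD becomes A -> BF, F -> CD; C -> DSS becomes C -> DG, G -> SS; S -> BCD becomes S -> BH, H -> CD.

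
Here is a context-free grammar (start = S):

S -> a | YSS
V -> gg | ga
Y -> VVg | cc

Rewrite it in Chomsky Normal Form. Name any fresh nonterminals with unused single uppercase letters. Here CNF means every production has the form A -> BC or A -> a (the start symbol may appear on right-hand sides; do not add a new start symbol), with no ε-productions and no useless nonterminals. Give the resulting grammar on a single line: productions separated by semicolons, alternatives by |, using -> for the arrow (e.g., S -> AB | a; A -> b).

No ε-productions.
No unit productions to eliminate.
TERM: introduce B -> a, C -> c, A -> g and substitute in every rule of length ≥2.
BIN: S -> YSS becomes S -> YD, D -> SS; Y -> VVA becomes Y -> VE, E -> VA.

S -> a | YD; A -> g; B -> a; C -> c; D -> SS; E -> VA; V -> AA | AB; Y -> CC | VE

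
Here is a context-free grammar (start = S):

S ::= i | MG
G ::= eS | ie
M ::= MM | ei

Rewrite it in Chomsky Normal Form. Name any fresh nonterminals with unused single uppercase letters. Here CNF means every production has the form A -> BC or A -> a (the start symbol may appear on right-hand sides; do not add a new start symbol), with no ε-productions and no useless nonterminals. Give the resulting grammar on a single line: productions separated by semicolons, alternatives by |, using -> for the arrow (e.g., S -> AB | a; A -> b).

S -> i | MG; A -> e; B -> i; G -> AS | BA; M -> AB | MM

No ε-productions.
No unit productions to eliminate.
TERM: introduce A -> e, B -> i and substitute in every rule of length ≥2.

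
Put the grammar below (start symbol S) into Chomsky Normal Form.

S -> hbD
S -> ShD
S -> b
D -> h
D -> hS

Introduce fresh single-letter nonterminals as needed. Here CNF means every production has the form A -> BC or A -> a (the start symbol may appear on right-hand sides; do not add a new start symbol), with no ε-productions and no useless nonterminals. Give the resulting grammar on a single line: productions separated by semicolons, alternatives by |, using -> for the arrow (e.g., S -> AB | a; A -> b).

S -> b | AC | SE; A -> h; B -> b; C -> BD; D -> h | AS; E -> AD

No ε-productions.
No unit productions to eliminate.
TERM: introduce B -> b, A -> h and substitute in every rule of length ≥2.
BIN: S -> ABD becomes S -> AC, C -> BD; S -> SAD becomes S -> SE, E -> AD.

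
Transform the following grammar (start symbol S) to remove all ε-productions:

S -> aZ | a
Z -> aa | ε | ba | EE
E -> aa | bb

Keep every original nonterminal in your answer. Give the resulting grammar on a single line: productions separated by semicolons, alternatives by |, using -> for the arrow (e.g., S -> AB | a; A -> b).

Nullable set: {Z}.
S -> aZ: Z nullable, giving a | aZ.
Drop Z -> ε.
Unchanged (no nullable symbols): S -> a; E -> aa; E -> bb; Z -> EE; Z -> aa; Z -> ba.

S -> a | aZ; E -> aa | bb; Z -> EE | aa | ba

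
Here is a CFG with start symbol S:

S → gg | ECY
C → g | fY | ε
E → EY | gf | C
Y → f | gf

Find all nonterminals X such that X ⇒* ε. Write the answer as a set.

{C, E}

Directly nullable (have an ε-rule): {C}.
E is nullable via E -> C (every symbol on the right is already known nullable).
Not nullable: S, Y — each has a terminal in every rule's right-hand side or depends on a non-nullable symbol.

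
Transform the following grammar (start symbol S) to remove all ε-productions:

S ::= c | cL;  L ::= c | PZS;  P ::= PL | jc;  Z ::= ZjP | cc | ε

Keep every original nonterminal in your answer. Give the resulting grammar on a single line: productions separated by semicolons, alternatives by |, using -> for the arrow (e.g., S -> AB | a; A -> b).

Nullable set: {Z}.
L -> PZS: Z nullable, giving PS | PZS.
Drop Z -> ε.
Z -> ZjP: Z nullable, giving ZjP | jP.
Unchanged (no nullable symbols): S -> c; S -> cL; L -> c; P -> PL; P -> jc; Z -> cc.

S -> c | cL; L -> c | PS | PZS; P -> PL | jc; Z -> cc | jP | ZjP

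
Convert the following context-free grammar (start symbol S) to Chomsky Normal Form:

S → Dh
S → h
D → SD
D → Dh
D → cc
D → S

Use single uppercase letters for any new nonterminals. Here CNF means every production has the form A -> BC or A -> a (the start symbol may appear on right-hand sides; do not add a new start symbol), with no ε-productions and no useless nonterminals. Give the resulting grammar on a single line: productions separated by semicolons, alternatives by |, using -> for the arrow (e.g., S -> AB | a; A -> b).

No ε-productions.
After unit-elimination: S -> h | Dh; D -> h | Dh | SD | cc.
TERM: introduce B -> c, A -> h and substitute in every rule of length ≥2.

S -> h | DA; A -> h; B -> c; D -> h | BB | DA | SD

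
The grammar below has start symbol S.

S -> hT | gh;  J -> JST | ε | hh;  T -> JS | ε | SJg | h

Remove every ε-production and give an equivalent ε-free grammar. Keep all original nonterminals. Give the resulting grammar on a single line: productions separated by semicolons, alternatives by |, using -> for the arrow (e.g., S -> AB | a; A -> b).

S -> h | gh | hT; J -> S | JS | ST | hh | JST; T -> S | h | JS | Sg | SJg

Nullable set: {J, T}.
S -> hT: T nullable, giving h | hT.
Drop J -> ε.
J -> JST: J, T nullable, giving JS | JST | S | ST.
Drop T -> ε.
T -> JS: J nullable, giving JS | S.
T -> SJg: J nullable, giving SJg | Sg.
Unchanged (no nullable symbols): S -> gh; J -> hh; T -> h.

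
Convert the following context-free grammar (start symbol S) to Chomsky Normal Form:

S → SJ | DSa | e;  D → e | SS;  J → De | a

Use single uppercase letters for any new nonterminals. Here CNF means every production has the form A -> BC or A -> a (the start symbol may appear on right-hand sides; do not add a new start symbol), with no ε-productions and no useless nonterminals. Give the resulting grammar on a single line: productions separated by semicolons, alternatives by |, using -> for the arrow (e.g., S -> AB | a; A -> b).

No ε-productions.
No unit productions to eliminate.
TERM: introduce B -> a, A -> e and substitute in every rule of length ≥2.
BIN: S -> DSB becomes S -> DC, C -> SB.

S -> e | DC | SJ; A -> e; B -> a; C -> SB; D -> e | SS; J -> a | DA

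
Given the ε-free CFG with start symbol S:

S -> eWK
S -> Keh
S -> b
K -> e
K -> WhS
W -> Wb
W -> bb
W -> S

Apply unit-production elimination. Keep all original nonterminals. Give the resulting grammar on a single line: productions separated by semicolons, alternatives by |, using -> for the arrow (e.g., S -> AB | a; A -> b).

S -> b | Keh | eWK; K -> e | WhS; W -> b | Wb | bb | Keh | eWK

Unit productions: W->S.
Unit pairs (A ⇒* B via units): (W,S).
S: inherits non-unit rules of {S} → Keh | b | eWK.
K: inherits non-unit rules of {K} → WhS | e.
W: inherits non-unit rules of {S, W} → Keh | Wb | b | bb | eWK.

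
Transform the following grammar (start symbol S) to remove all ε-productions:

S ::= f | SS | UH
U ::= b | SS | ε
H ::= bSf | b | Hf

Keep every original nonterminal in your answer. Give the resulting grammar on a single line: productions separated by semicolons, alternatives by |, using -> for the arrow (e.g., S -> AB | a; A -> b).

S -> H | f | SS | UH; H -> b | Hf | bSf; U -> b | SS

Nullable set: {U}.
S -> UH: U nullable, giving H | UH.
Drop U -> ε.
Unchanged (no nullable symbols): S -> SS; S -> f; H -> Hf; H -> b; H -> bSf; U -> SS; U -> b.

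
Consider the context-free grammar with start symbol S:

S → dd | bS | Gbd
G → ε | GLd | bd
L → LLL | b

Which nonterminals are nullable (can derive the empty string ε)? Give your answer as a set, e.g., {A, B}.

Directly nullable (have an ε-rule): {G}.
Not nullable: L, S — each has a terminal in every rule's right-hand side or depends on a non-nullable symbol.

{G}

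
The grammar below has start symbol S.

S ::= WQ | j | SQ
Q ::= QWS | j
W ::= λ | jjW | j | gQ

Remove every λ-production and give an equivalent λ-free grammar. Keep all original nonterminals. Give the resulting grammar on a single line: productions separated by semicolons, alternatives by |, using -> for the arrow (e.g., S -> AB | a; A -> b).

Nullable set: {W}.
S -> WQ: W nullable, giving Q | WQ.
Q -> QWS: W nullable, giving QS | QWS.
Drop W -> λ.
W -> jjW: W nullable, giving jj | jjW.
Unchanged (no nullable symbols): S -> SQ; S -> j; Q -> j; W -> gQ; W -> j.

S -> Q | j | SQ | WQ; Q -> j | QS | QWS; W -> j | gQ | jj | jjW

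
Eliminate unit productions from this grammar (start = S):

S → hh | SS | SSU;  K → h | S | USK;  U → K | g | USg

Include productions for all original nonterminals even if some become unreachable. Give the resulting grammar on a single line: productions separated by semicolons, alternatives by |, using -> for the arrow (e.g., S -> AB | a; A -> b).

S -> SS | hh | SSU; K -> h | SS | hh | SSU | USK; U -> g | h | SS | hh | SSU | USK | USg

Unit productions: K->S, U->K.
Unit pairs (A ⇒* B via units): (K,S), (U,K), (U,S).
S: inherits non-unit rules of {S} → SS | SSU | hh.
K: inherits non-unit rules of {K, S} → SS | SSU | USK | h | hh.
U: inherits non-unit rules of {K, S, U} → SS | SSU | USK | USg | g | h | hh.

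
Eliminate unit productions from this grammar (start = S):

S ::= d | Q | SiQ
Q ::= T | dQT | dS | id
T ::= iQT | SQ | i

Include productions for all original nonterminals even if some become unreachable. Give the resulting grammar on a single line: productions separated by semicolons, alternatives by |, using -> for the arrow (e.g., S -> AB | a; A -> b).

S -> d | i | SQ | dS | id | SiQ | dQT | iQT; Q -> i | SQ | dS | id | dQT | iQT; T -> i | SQ | iQT

Unit productions: Q->T, S->Q.
Unit pairs (A ⇒* B via units): (Q,T), (S,Q), (S,T).
S: inherits non-unit rules of {Q, S, T} → SQ | SiQ | d | dQT | dS | i | iQT | id.
Q: inherits non-unit rules of {Q, T} → SQ | dQT | dS | i | iQT | id.
T: inherits non-unit rules of {T} → SQ | i | iQT.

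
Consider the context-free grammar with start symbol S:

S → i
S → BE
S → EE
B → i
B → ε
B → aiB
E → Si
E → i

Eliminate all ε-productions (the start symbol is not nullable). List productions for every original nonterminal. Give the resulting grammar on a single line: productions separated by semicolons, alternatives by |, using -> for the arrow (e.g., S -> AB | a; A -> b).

S -> E | i | BE | EE; B -> i | ai | aiB; E -> i | Si

Nullable set: {B}.
S -> BE: B nullable, giving BE | E.
Drop B -> ε.
B -> aiB: B nullable, giving ai | aiB.
Unchanged (no nullable symbols): S -> EE; S -> i; B -> i; E -> Si; E -> i.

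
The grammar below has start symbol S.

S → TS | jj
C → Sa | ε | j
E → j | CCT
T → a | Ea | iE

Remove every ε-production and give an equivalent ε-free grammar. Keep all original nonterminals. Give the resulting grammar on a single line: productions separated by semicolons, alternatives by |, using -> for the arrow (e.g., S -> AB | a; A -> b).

Nullable set: {C}.
Drop C -> ε.
E -> CCT: C, C nullable, giving CCT | CT | T.
Unchanged (no nullable symbols): S -> TS; S -> jj; C -> Sa; C -> j; E -> j; T -> Ea; T -> a; T -> iE.

S -> TS | jj; C -> j | Sa; E -> T | j | CT | CCT; T -> a | Ea | iE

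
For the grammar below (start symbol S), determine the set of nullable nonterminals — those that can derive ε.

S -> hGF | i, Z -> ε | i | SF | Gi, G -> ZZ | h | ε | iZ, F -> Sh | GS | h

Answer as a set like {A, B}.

{G, Z}

Directly nullable (have an ε-rule): {G, Z}.
Not nullable: F, S — each has a terminal in every rule's right-hand side or depends on a non-nullable symbol.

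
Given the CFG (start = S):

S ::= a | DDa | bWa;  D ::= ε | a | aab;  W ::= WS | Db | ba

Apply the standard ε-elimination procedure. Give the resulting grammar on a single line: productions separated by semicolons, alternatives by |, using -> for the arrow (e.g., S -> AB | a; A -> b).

Nullable set: {D}.
S -> DDa: D, D nullable, giving DDa | Da | a.
Drop D -> ε.
W -> Db: D nullable, giving Db | b.
Unchanged (no nullable symbols): S -> a; S -> bWa; D -> a; D -> aab; W -> WS; W -> ba.

S -> a | Da | DDa | bWa; D -> a | aab; W -> b | Db | WS | ba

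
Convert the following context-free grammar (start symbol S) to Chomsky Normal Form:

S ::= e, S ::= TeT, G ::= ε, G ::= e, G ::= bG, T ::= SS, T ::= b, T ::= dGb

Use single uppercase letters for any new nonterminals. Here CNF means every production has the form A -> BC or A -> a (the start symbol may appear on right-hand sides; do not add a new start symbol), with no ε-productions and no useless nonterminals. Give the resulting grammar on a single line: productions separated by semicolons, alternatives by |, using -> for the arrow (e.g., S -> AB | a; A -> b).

Nullable: {G}; after ε-elimination: S -> e | TeT; G -> b | e | bG; T -> b | SS | db | dGb.
No unit productions to eliminate.
TERM: introduce A -> b, C -> d, B -> e and substitute in every rule of length ≥2.
BIN: S -> TBT becomes S -> TD, D -> BT; T -> CGA becomes T -> CE, E -> GA.

S -> e | TD; A -> b; B -> e; C -> d; D -> BT; E -> GA; G -> b | e | AG; T -> b | CA | CE | SS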